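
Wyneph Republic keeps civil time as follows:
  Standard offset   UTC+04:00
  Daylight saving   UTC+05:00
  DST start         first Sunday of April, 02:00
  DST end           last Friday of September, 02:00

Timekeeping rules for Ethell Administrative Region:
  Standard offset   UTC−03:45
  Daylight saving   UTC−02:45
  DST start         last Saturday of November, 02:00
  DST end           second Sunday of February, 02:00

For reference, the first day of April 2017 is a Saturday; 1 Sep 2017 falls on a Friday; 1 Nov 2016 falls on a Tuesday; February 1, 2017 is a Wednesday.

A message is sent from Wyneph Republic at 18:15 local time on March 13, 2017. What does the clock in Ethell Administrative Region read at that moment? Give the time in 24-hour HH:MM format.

10:30

1 April 2017 is a Saturday, so the first Sunday is April 2.
1 September 2017 is a Friday, so Fridays fall on 1, 8, 15, 22, 29; the last is September 29.
March 13, 2017 is outside the daylight-saving period (2 April – 29 September), so Wyneph Republic is on standard time, UTC+04:00.
18:15 Wyneph Republic − 4h = 14:15 UTC.
1 November 2016 is a Tuesday, so Saturdays fall on 5, 12, 19, 26; the last is November 26.
1 February 2017 is a Wednesday, so the first Sunday is February 5 and the second is February 12.
At the standard offset (UTC−03:45), 14:15 UTC − 3h45m = 10:30 Ethell Administrative Region standard time.
The standard-time date in Ethell Administrative Region, March 13, 2017, does not fall between 26 November 2016 and 12 February 2017, so daylight saving is not in effect and Ethell Administrative Region is at UTC−03:45.
14:15 UTC − 3h45m = 10:30 Ethell Administrative Region.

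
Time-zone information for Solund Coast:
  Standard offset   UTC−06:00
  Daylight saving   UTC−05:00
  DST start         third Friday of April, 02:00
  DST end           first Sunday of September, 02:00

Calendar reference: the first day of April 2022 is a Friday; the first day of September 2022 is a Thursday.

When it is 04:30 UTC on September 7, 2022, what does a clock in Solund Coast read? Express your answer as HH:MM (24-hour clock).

1 April 2022 is a Friday, so the first Friday is April 1 and the third is April 15.
1 September 2022 is a Thursday, so the first Sunday is September 4.
At the standard offset (UTC−06:00), 04:30 UTC − 6h = 22:30 Solund Coast standard time (rolling into the previous day, 6 September 2022).
The standard-time date in Solund Coast, September 6, 2022, is outside the daylight-saving period (15 April – 4 September), so Solund Coast is on standard time, UTC−06:00.
04:30 UTC − 6h = 22:30 local (rolling into the previous day, 6 September 2022).

22:30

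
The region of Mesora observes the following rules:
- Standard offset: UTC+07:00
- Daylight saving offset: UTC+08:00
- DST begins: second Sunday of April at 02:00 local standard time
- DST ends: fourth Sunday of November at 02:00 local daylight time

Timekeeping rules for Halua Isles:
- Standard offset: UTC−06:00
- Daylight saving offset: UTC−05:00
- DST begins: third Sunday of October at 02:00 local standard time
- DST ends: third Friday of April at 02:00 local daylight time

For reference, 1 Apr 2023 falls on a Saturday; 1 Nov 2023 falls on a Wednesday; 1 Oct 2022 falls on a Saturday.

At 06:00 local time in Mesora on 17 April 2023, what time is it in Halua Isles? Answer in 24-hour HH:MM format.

1 April 2023 is a Saturday, so the first Sunday is April 2 and the second is April 9.
1 November 2023 is a Wednesday, so the first Sunday is November 5 and the fourth is November 26.
Daylight saving runs 9 April – 26 November; 17 April 2023 is inside that window, so Mesora is at UTC+08:00.
06:00 Mesora − 8h = 22:00 UTC (rolling into the previous day, 16 April 2023).
1 October 2022 is a Saturday, so the first Sunday is October 2 and the third is October 16.
1 April 2023 is a Saturday, so the first Friday is April 7 and the third is April 21.
At the standard offset (UTC−06:00), 22:00 UTC − 6h = 16:00 Halua Isles standard time.
The standard-time date in Halua Isles, 16 April 2023, falls between 16 October 2022 and 21 April 2023, so daylight saving is in effect and Halua Isles is at UTC−05:00.
22:00 UTC − 5h = 17:00 Halua Isles.

17:00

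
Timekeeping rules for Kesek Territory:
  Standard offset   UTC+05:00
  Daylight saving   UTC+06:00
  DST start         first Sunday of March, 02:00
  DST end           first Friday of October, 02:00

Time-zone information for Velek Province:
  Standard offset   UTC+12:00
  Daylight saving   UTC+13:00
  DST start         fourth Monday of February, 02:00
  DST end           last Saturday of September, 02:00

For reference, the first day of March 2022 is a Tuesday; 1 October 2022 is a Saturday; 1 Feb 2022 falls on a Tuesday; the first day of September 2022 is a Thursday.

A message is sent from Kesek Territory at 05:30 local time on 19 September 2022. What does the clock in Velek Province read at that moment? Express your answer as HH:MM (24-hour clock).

12:30

1 March 2022 is a Tuesday, so the first Sunday is March 6.
1 October 2022 is a Saturday, so the first Friday is October 7.
19 September 2022 lies within the daylight-saving period (6 March – 7 October), so Kesek Territory is on daylight time, UTC+06:00.
05:30 Kesek Territory − 6h = 23:30 UTC (rolling into the previous day, 18 September 2022).
1 February 2022 is a Tuesday, so the first Monday is February 7 and the fourth is February 28.
1 September 2022 is a Thursday, so Saturdays fall on 3, 10, 17, 24; the last is September 24.
At the standard offset (UTC+12:00), 23:30 UTC + 12h = 11:30 Velek Province standard time (rolling into the next day, 19 September 2022).
The standard-time date in Velek Province, 19 September 2022, falls between 28 February and 24 September, so daylight saving is in effect and Velek Province is at UTC+13:00.
23:30 UTC + 13h = 12:30 Velek Province (rolling into the next day, 19 September 2022).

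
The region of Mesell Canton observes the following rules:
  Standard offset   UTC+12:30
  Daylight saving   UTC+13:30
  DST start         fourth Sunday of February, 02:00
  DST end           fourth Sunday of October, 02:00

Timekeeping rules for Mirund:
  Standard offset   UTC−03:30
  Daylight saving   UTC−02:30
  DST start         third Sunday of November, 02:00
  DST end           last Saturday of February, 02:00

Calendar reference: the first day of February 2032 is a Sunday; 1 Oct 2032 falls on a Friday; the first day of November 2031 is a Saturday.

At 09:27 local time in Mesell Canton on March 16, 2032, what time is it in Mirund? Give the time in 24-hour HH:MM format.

1 February 2032 is a Sunday, so the first Sunday is February 1 and the fourth is February 22.
1 October 2032 is a Friday, so the first Sunday is October 3 and the fourth is October 24.
March 16, 2032 falls between 22 February and 24 October, so daylight saving is in effect and Mesell Canton is at UTC+13:30.
09:27 Mesell Canton − 13h30m = 19:57 UTC (rolling into the previous day, 15 March 2032).
1 November 2031 is a Saturday, so the first Sunday is November 2 and the third is November 16.
1 February 2032 is a Sunday, so Saturdays fall on 7, 14, 21, 28; the last is February 28.
At the standard offset (UTC−03:30), 19:57 UTC − 3h30m = 16:27 Mirund standard time.
The standard-time date in Mirund, March 15, 2032, is outside the daylight-saving period (16 November 2031 – 28 February 2032), so Mirund is on standard time, UTC−03:30.
19:57 UTC − 3h30m = 16:27 Mirund.

16:27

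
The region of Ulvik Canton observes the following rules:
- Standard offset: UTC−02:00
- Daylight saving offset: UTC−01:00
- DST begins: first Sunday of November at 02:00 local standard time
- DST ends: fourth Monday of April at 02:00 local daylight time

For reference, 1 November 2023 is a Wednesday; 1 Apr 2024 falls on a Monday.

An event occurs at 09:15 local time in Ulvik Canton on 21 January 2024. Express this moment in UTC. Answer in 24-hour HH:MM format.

10:15

1 November 2023 is a Wednesday, so the first Sunday is November 5.
1 April 2024 is a Monday, so the first Monday is April 1 and the fourth is April 22.
21 January 2024 falls between 5 November 2023 and 22 April 2024, so daylight saving is in effect and Ulvik Canton is at UTC−01:00.
09:15 local + 1h = 10:15 UTC.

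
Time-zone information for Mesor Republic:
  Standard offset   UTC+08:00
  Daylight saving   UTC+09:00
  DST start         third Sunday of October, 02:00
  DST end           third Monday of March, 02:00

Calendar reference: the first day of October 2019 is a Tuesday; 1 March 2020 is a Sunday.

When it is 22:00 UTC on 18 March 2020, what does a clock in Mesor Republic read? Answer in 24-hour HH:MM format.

1 October 2019 is a Tuesday, so the first Sunday is October 6 and the third is October 20.
1 March 2020 is a Sunday, so the first Monday is March 2 and the third is March 16.
At the standard offset (UTC+08:00), 22:00 UTC + 8h = 06:00 Mesor Republic standard time (rolling into the next day, 19 March 2020).
The standard-time date in Mesor Republic, 19 March 2020, does not fall between 20 October 2019 and 16 March 2020, so daylight saving is not in effect and Mesor Republic is at UTC+08:00.
22:00 UTC + 8h = 06:00 local (rolling into the next day, 19 March 2020).

06:00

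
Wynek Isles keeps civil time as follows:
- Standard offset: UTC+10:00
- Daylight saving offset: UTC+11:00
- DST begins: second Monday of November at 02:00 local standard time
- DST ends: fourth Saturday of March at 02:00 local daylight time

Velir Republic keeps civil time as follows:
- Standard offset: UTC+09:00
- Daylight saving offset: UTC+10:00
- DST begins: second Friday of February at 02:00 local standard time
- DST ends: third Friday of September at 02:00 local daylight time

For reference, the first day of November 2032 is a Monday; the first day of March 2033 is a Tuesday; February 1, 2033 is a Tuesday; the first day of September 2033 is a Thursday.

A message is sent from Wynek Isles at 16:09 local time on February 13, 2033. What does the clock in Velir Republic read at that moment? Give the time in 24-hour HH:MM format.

15:09

1 November 2032 is a Monday, so the first Monday is November 1 and the second is November 8.
1 March 2033 is a Tuesday, so the first Saturday is March 5 and the fourth is March 26.
February 13, 2033 falls between 8 November 2032 and 26 March 2033, so daylight saving is in effect and Wynek Isles is at UTC+11:00.
16:09 Wynek Isles − 11h = 05:09 UTC.
1 February 2033 is a Tuesday, so the first Friday is February 4 and the second is February 11.
1 September 2033 is a Thursday, so the first Friday is September 2 and the third is September 16.
At the standard offset (UTC+09:00), 05:09 UTC + 9h = 14:09 Velir Republic standard time.
Daylight saving runs 11 February – 16 September; the standard-time date in Velir Republic, February 13, 2033, is inside that window, so Velir Republic is at UTC+10:00.
05:09 UTC + 10h = 15:09 Velir Republic.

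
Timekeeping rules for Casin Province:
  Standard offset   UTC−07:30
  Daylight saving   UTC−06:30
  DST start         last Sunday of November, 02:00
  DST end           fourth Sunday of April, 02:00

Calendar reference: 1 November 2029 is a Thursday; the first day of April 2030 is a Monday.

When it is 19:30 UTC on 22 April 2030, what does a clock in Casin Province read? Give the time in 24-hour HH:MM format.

13:00

1 November 2029 is a Thursday, so Sundays fall on 4, 11, 18, 25; the last is November 25.
1 April 2030 is a Monday, so the first Sunday is April 7 and the fourth is April 28.
At the standard offset (UTC−07:30), 19:30 UTC − 7h30m = 12:00 Casin Province standard time.
The standard-time date in Casin Province, 22 April 2030, lies within the daylight-saving period (25 November 2029 – 28 April 2030), so Casin Province is on daylight time, UTC−06:30.
19:30 UTC − 6h30m = 13:00 local.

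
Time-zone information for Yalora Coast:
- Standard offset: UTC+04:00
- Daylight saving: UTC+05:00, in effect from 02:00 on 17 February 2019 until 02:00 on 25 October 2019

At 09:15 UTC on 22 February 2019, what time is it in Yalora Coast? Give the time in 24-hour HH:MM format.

14:15

At the standard offset (UTC+04:00), 09:15 UTC + 4h = 13:15 Yalora Coast standard time.
The standard-time date in Yalora Coast, 22 February 2019, lies within the daylight-saving period (17 February – 25 October), so Yalora Coast is on daylight time, UTC+05:00.
09:15 UTC + 5h = 14:15 local.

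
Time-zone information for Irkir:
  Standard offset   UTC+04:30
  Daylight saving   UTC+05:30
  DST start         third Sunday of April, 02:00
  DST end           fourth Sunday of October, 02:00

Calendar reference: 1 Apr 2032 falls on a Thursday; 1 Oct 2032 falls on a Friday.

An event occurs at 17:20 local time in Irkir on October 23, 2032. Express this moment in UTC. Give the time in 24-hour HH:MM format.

11:50

1 April 2032 is a Thursday, so the first Sunday is April 4 and the third is April 18.
1 October 2032 is a Friday, so the first Sunday is October 3 and the fourth is October 24.
October 23, 2032 lies within the daylight-saving period (18 April – 24 October), so Irkir is on daylight time, UTC+05:30.
17:20 local − 5h30m = 11:50 UTC.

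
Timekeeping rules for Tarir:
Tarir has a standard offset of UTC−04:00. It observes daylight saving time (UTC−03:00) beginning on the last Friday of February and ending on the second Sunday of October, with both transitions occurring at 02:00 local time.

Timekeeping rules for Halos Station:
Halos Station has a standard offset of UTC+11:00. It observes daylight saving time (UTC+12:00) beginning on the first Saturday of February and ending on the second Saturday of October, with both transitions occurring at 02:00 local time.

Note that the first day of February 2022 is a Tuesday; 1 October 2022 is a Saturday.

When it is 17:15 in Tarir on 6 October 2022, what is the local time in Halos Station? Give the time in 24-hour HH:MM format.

08:15

1 February 2022 is a Tuesday, so Fridays fall on 4, 11, 18, 25; the last is February 25.
1 October 2022 is a Saturday, so the first Sunday is October 2 and the second is October 9.
6 October 2022 lies within the daylight-saving period (25 February – 9 October), so Tarir is on daylight time, UTC−03:00.
17:15 Tarir + 3h = 20:15 UTC.
1 February 2022 is a Tuesday, so the first Saturday is February 5.
1 October 2022 is a Saturday, so the first Saturday is October 1 and the second is October 8.
At the standard offset (UTC+11:00), 20:15 UTC + 11h = 07:15 Halos Station standard time (rolling into the next day, 7 October 2022).
The standard-time date in Halos Station, 7 October 2022, falls between 5 February and 8 October, so daylight saving is in effect and Halos Station is at UTC+12:00.
20:15 UTC + 12h = 08:15 Halos Station (rolling into the next day, 7 October 2022).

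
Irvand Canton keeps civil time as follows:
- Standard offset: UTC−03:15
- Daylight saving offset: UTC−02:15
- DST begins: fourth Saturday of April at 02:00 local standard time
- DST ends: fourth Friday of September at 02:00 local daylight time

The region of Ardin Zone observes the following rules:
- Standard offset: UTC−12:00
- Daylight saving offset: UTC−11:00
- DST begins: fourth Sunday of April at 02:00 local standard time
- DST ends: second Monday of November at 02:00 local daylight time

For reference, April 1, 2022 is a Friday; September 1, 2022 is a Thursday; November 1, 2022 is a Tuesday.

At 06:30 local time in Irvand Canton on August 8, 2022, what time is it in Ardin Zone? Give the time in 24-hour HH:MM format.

21:45

1 April 2022 is a Friday, so the first Saturday is April 2 and the fourth is April 23.
1 September 2022 is a Thursday, so the first Friday is September 2 and the fourth is September 23.
Daylight saving runs 23 April – 23 September; August 8, 2022 is inside that window, so Irvand Canton is at UTC−02:15.
06:30 Irvand Canton + 2h15m = 08:45 UTC.
1 April 2022 is a Friday, so the first Sunday is April 3 and the fourth is April 24.
1 November 2022 is a Tuesday, so the first Monday is November 7 and the second is November 14.
At the standard offset (UTC−12:00), 08:45 UTC − 12h = 20:45 Ardin Zone standard time (rolling into the previous day, 7 August 2022).
Daylight saving runs 24 April – 14 November; the standard-time date in Ardin Zone, August 7, 2022, is inside that window, so Ardin Zone is at UTC−11:00.
08:45 UTC − 11h = 21:45 Ardin Zone (rolling into the previous day, 7 August 2022).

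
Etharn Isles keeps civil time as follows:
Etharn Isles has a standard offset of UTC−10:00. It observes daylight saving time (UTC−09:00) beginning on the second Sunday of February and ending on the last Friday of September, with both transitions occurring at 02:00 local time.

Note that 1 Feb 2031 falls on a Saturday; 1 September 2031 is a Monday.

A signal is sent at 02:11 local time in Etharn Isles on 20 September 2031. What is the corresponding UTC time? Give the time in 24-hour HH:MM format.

1 February 2031 is a Saturday, so the first Sunday is February 2 and the second is February 9.
1 September 2031 is a Monday, so Fridays fall on 5, 12, 19, 26; the last is September 26.
Daylight saving runs 9 February – 26 September; 20 September 2031 is inside that window, so Etharn Isles is at UTC−09:00.
02:11 local + 9h = 11:11 UTC.

11:11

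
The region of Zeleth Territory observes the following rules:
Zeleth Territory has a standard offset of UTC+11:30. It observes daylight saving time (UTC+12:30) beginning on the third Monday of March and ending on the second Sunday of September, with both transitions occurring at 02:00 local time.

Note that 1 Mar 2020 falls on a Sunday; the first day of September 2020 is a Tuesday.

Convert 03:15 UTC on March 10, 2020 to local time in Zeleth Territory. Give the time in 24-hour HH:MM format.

1 March 2020 is a Sunday, so the first Monday is March 2 and the third is March 16.
1 September 2020 is a Tuesday, so the first Sunday is September 6 and the second is September 13.
At the standard offset (UTC+11:30), 03:15 UTC + 11h30m = 14:45 Zeleth Territory standard time.
The standard-time date in Zeleth Territory, March 10, 2020, is outside the daylight-saving period (16 March – 13 September), so Zeleth Territory is on standard time, UTC+11:30.
03:15 UTC + 11h30m = 14:45 local.

14:45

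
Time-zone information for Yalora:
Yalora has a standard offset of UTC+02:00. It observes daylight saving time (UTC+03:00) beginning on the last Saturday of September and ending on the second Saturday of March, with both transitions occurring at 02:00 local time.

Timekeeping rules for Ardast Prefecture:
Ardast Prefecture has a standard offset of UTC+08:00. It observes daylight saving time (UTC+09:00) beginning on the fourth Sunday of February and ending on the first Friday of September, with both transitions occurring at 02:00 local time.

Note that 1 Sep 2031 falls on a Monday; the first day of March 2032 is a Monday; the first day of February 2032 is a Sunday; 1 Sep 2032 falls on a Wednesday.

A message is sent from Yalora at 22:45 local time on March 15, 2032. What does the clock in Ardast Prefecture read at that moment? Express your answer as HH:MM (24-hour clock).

05:45

1 September 2031 is a Monday, so Saturdays fall on 6, 13, 20, 27; the last is September 27.
1 March 2032 is a Monday, so the first Saturday is March 6 and the second is March 13.
March 15, 2032 is outside the daylight-saving period (27 September 2031 – 13 March 2032), so Yalora is on standard time, UTC+02:00.
22:45 Yalora − 2h = 20:45 UTC.
1 February 2032 is a Sunday, so the first Sunday is February 1 and the fourth is February 22.
1 September 2032 is a Wednesday, so the first Friday is September 3.
At the standard offset (UTC+08:00), 20:45 UTC + 8h = 04:45 Ardast Prefecture standard time (rolling into the next day, 16 March 2032).
The standard-time date in Ardast Prefecture, March 16, 2032, falls between 22 February and 3 September, so daylight saving is in effect and Ardast Prefecture is at UTC+09:00.
20:45 UTC + 9h = 05:45 Ardast Prefecture (rolling into the next day, 16 March 2032).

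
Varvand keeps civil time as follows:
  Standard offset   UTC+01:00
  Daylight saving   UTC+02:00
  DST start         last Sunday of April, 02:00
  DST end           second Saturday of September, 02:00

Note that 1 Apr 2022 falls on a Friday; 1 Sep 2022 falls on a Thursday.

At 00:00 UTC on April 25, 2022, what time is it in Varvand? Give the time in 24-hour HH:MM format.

02:00

1 April 2022 is a Friday, so Sundays fall on 3, 10, 17, 24; the last is April 24.
1 September 2022 is a Thursday, so the first Saturday is September 3 and the second is September 10.
At the standard offset (UTC+01:00), 00:00 UTC + 1h = 01:00 Varvand standard time.
Daylight saving runs 24 April – 10 September; the standard-time date in Varvand, April 25, 2022, is inside that window, so Varvand is at UTC+02:00.
00:00 UTC + 2h = 02:00 local.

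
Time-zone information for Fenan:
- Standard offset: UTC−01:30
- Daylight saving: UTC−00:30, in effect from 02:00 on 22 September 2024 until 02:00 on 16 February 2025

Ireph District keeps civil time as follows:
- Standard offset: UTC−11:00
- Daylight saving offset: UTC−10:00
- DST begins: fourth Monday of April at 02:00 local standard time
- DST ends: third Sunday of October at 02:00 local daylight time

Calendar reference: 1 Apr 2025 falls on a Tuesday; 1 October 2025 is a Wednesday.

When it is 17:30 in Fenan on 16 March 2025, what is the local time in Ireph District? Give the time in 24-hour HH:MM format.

08:00

Daylight saving runs 22 September 2024 – 16 February 2025; 16 March 2025 is outside that window, so Fenan is on standard time at UTC−01:30.
17:30 Fenan + 1h30m = 19:00 UTC.
1 April 2025 is a Tuesday, so the first Monday is April 7 and the fourth is April 28.
1 October 2025 is a Wednesday, so the first Sunday is October 5 and the third is October 19.
At the standard offset (UTC−11:00), 19:00 UTC − 11h = 08:00 Ireph District standard time.
The standard-time date in Ireph District, 16 March 2025, does not fall between 28 April and 19 October, so daylight saving is not in effect and Ireph District is at UTC−11:00.
19:00 UTC − 11h = 08:00 Ireph District.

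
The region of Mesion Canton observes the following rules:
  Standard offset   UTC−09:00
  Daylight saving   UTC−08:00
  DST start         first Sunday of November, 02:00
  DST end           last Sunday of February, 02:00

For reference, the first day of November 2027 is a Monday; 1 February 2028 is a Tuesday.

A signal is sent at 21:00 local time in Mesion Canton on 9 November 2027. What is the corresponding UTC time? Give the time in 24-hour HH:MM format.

05:00

1 November 2027 is a Monday, so the first Sunday is November 7.
1 February 2028 is a Tuesday, so Sundays fall on 6, 13, 20, 27; the last is February 27.
9 November 2027 falls between 7 November 2027 and 27 February 2028, so daylight saving is in effect and Mesion Canton is at UTC−08:00.
21:00 local + 8h = 05:00 UTC (rolling into the next day, 10 November 2027).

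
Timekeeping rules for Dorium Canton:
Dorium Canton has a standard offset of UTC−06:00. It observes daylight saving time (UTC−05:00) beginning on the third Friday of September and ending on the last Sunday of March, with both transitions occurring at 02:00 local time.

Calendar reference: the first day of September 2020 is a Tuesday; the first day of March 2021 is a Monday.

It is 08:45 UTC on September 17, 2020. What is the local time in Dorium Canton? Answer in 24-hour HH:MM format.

1 September 2020 is a Tuesday, so the first Friday is September 4 and the third is September 18.
1 March 2021 is a Monday, so Sundays fall on 7, 14, 21, 28; the last is March 28.
At the standard offset (UTC−06:00), 08:45 UTC − 6h = 02:45 Dorium Canton standard time.
The standard-time date in Dorium Canton, September 17, 2020, does not fall between 18 September 2020 and 28 March 2021, so daylight saving is not in effect and Dorium Canton is at UTC−06:00.
08:45 UTC − 6h = 02:45 local.

02:45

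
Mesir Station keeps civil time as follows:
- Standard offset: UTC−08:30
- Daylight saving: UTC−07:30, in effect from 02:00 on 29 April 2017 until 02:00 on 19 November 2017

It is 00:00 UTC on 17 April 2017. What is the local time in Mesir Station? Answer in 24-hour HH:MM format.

15:30

At the standard offset (UTC−08:30), 00:00 UTC − 8h30m = 15:30 Mesir Station standard time (rolling into the previous day, 16 April 2017).
Daylight saving runs 29 April – 19 November; the standard-time date in Mesir Station, 16 April 2017, is outside that window, so Mesir Station is on standard time at UTC−08:30.
00:00 UTC − 8h30m = 15:30 local (rolling into the previous day, 16 April 2017).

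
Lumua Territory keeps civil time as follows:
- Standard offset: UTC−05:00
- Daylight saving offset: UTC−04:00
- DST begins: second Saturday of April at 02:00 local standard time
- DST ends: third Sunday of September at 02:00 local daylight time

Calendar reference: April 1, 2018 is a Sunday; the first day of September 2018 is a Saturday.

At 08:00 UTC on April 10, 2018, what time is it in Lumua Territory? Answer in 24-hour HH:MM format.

1 April 2018 is a Sunday, so the first Saturday is April 7 and the second is April 14.
1 September 2018 is a Saturday, so the first Sunday is September 2 and the third is September 16.
At the standard offset (UTC−05:00), 08:00 UTC − 5h = 03:00 Lumua Territory standard time.
The standard-time date in Lumua Territory, April 10, 2018, does not fall between 14 April and 16 September, so daylight saving is not in effect and Lumua Territory is at UTC−05:00.
08:00 UTC − 5h = 03:00 local.

03:00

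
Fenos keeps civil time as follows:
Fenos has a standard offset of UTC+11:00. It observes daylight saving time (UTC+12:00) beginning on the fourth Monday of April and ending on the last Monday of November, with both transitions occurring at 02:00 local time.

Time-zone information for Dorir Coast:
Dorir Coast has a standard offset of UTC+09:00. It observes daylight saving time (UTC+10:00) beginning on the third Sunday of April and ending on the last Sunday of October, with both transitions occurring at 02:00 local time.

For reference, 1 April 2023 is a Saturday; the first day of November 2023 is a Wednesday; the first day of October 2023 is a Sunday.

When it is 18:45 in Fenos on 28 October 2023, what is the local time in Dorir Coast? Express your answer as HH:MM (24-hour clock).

16:45

1 April 2023 is a Saturday, so the first Monday is April 3 and the fourth is April 24.
1 November 2023 is a Wednesday, so Mondays fall on 6, 13, 20, 27; the last is November 27.
28 October 2023 lies within the daylight-saving period (24 April – 27 November), so Fenos is on daylight time, UTC+12:00.
18:45 Fenos − 12h = 06:45 UTC.
1 April 2023 is a Saturday, so the first Sunday is April 2 and the third is April 16.
1 October 2023 is a Sunday, so Sundays fall on 1, 8, 15, 22, 29; the last is October 29.
At the standard offset (UTC+09:00), 06:45 UTC + 9h = 15:45 Dorir Coast standard time.
The standard-time date in Dorir Coast, 28 October 2023, falls between 16 April and 29 October, so daylight saving is in effect and Dorir Coast is at UTC+10:00.
06:45 UTC + 10h = 16:45 Dorir Coast.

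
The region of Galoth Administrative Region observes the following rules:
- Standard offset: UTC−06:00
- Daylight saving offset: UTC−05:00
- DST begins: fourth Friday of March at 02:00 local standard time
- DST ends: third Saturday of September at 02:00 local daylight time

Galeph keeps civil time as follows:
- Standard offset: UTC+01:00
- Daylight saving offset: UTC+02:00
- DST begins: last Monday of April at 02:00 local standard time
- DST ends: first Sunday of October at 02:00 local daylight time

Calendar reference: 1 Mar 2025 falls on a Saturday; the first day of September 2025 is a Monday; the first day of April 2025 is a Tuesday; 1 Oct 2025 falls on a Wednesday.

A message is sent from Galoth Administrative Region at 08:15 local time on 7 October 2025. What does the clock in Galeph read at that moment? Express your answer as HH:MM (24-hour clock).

1 March 2025 is a Saturday, so the first Friday is March 7 and the fourth is March 28.
1 September 2025 is a Monday, so the first Saturday is September 6 and the third is September 20.
Daylight saving runs 28 March – 20 September; 7 October 2025 is outside that window, so Galoth Administrative Region is on standard time at UTC−06:00.
08:15 Galoth Administrative Region + 6h = 14:15 UTC.
1 April 2025 is a Tuesday, so Mondays fall on 7, 14, 21, 28; the last is April 28.
1 October 2025 is a Wednesday, so the first Sunday is October 5.
At the standard offset (UTC+01:00), 14:15 UTC + 1h = 15:15 Galeph standard time.
The standard-time date in Galeph, 7 October 2025, is outside the daylight-saving period (28 April – 5 October), so Galeph is on standard time, UTC+01:00.
14:15 UTC + 1h = 15:15 Galeph.

15:15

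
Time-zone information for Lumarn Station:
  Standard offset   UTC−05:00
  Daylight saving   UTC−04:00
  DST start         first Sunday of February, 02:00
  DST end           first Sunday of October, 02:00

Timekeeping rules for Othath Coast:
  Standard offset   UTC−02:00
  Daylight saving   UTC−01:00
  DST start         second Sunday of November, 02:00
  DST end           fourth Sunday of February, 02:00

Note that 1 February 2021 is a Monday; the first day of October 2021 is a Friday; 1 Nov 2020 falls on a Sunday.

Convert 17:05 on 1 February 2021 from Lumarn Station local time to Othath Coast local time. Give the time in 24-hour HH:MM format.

1 February 2021 is a Monday, so the first Sunday is February 7.
1 October 2021 is a Friday, so the first Sunday is October 3.
Daylight saving runs 7 February – 3 October; 1 February 2021 is outside that window, so Lumarn Station is on standard time at UTC−05:00.
17:05 Lumarn Station + 5h = 22:05 UTC.
1 November 2020 is a Sunday, so the first Sunday is November 1 and the second is November 8.
1 February 2021 is a Monday, so the first Sunday is February 7 and the fourth is February 28.
At the standard offset (UTC−02:00), 22:05 UTC − 2h = 20:05 Othath Coast standard time.
The standard-time date in Othath Coast, 1 February 2021, falls between 8 November 2020 and 28 February 2021, so daylight saving is in effect and Othath Coast is at UTC−01:00.
22:05 UTC − 1h = 21:05 Othath Coast.

21:05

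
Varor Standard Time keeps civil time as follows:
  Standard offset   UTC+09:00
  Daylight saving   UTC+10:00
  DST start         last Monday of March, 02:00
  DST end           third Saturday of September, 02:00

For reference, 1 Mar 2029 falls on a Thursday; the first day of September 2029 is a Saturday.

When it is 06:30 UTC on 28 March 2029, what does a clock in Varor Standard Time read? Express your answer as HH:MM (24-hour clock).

1 March 2029 is a Thursday, so Mondays fall on 5, 12, 19, 26; the last is March 26.
1 September 2029 is a Saturday, so the first Saturday is September 1 and the third is September 15.
At the standard offset (UTC+09:00), 06:30 UTC + 9h = 15:30 Varor Standard Time standard time.
The standard-time date in Varor Standard Time, 28 March 2029, lies within the daylight-saving period (26 March – 15 September), so Varor Standard Time is on daylight time, UTC+10:00.
06:30 UTC + 10h = 16:30 local.

16:30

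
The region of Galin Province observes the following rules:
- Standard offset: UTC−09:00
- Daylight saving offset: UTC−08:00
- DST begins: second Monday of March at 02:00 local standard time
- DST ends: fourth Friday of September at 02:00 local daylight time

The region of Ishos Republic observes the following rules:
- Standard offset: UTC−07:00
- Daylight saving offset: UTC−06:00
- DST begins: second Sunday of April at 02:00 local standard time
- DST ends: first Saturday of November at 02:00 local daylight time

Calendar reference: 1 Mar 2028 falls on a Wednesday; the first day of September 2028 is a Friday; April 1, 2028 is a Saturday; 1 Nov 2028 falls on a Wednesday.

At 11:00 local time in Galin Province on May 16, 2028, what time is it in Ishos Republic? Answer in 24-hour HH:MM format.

13:00

1 March 2028 is a Wednesday, so the first Monday is March 6 and the second is March 13.
1 September 2028 is a Friday, so the first Friday is September 1 and the fourth is September 22.
May 16, 2028 lies within the daylight-saving period (13 March – 22 September), so Galin Province is on daylight time, UTC−08:00.
11:00 Galin Province + 8h = 19:00 UTC.
1 April 2028 is a Saturday, so the first Sunday is April 2 and the second is April 9.
1 November 2028 is a Wednesday, so the first Saturday is November 4.
At the standard offset (UTC−07:00), 19:00 UTC − 7h = 12:00 Ishos Republic standard time.
The standard-time date in Ishos Republic, May 16, 2028, falls between 9 April and 4 November, so daylight saving is in effect and Ishos Republic is at UTC−06:00.
19:00 UTC − 6h = 13:00 Ishos Republic.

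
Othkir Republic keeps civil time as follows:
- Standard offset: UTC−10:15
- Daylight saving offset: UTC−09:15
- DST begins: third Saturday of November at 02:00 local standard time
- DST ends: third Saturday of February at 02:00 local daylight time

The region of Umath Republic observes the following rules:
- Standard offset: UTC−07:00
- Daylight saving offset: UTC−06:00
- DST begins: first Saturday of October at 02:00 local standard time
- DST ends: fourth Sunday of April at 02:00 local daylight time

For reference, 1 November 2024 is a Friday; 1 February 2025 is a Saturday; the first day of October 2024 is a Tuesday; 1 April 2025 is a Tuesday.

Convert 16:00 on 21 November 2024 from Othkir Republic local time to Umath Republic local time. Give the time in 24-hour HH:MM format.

19:15

1 November 2024 is a Friday, so the first Saturday is November 2 and the third is November 16.
1 February 2025 is a Saturday, so the first Saturday is February 1 and the third is February 15.
21 November 2024 falls between 16 November 2024 and 15 February 2025, so daylight saving is in effect and Othkir Republic is at UTC−09:15.
16:00 Othkir Republic + 9h15m = 01:15 UTC (rolling into the next day, 22 November 2024).
1 October 2024 is a Tuesday, so the first Saturday is October 5.
1 April 2025 is a Tuesday, so the first Sunday is April 6 and the fourth is April 27.
At the standard offset (UTC−07:00), 01:15 UTC − 7h = 18:15 Umath Republic standard time (rolling into the previous day, 21 November 2024).
The standard-time date in Umath Republic, 21 November 2024, lies within the daylight-saving period (5 October 2024 – 27 April 2025), so Umath Republic is on daylight time, UTC−06:00.
01:15 UTC − 6h = 19:15 Umath Republic (rolling into the previous day, 21 November 2024).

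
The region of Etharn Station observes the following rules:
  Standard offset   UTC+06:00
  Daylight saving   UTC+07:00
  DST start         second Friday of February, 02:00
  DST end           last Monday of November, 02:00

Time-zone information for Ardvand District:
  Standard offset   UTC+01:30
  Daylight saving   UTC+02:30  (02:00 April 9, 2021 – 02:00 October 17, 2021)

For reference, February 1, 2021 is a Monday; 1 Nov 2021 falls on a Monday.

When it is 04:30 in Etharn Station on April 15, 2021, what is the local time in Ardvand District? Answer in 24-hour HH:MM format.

1 February 2021 is a Monday, so the first Friday is February 5 and the second is February 12.
1 November 2021 is a Monday, so Mondays fall on 1, 8, 15, 22, 29; the last is November 29.
Daylight saving runs 12 February – 29 November; April 15, 2021 is inside that window, so Etharn Station is at UTC+07:00.
04:30 Etharn Station − 7h = 21:30 UTC (rolling into the previous day, 14 April 2021).
At the standard offset (UTC+01:30), 21:30 UTC + 1h30m = 23:00 Ardvand District standard time.
The standard-time date in Ardvand District, April 14, 2021, lies within the daylight-saving period (9 April – 17 October), so Ardvand District is on daylight time, UTC+02:30.
21:30 UTC + 2h30m = 00:00 Ardvand District (rolling into the next day, 15 April 2021).

00:00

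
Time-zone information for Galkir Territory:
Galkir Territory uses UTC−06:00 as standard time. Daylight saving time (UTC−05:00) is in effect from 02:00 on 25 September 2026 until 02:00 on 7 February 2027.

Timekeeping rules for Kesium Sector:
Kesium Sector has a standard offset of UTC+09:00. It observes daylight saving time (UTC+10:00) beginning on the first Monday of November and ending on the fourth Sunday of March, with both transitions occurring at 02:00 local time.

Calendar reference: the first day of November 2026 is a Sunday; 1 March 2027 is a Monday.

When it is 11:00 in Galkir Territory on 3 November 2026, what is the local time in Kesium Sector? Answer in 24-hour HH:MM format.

3 November 2026 lies within the daylight-saving period (25 September 2026 – 7 February 2027), so Galkir Territory is on daylight time, UTC−05:00.
11:00 Galkir Territory + 5h = 16:00 UTC.
1 November 2026 is a Sunday, so the first Monday is November 2.
1 March 2027 is a Monday, so the first Sunday is March 7 and the fourth is March 28.
At the standard offset (UTC+09:00), 16:00 UTC + 9h = 01:00 Kesium Sector standard time (rolling into the next day, 4 November 2026).
Daylight saving runs 2 November 2026 – 28 March 2027; the standard-time date in Kesium Sector, 4 November 2026, is inside that window, so Kesium Sector is at UTC+10:00.
16:00 UTC + 10h = 02:00 Kesium Sector (rolling into the next day, 4 November 2026).

02:00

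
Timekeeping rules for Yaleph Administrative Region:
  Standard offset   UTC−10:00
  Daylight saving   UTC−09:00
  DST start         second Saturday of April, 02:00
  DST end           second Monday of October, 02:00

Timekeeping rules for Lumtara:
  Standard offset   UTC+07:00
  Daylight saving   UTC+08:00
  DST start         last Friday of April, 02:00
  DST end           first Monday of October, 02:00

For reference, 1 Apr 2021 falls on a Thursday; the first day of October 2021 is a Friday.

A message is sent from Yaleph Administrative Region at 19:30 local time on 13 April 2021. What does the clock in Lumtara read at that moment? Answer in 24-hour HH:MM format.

11:30

1 April 2021 is a Thursday, so the first Saturday is April 3 and the second is April 10.
1 October 2021 is a Friday, so the first Monday is October 4 and the second is October 11.
Daylight saving runs 10 April – 11 October; 13 April 2021 is inside that window, so Yaleph Administrative Region is at UTC−09:00.
19:30 Yaleph Administrative Region + 9h = 04:30 UTC (rolling into the next day, 14 April 2021).
1 April 2021 is a Thursday, so Fridays fall on 2, 9, 16, 23, 30; the last is April 30.
1 October 2021 is a Friday, so the first Monday is October 4.
At the standard offset (UTC+07:00), 04:30 UTC + 7h = 11:30 Lumtara standard time.
The standard-time date in Lumtara, 14 April 2021, is outside the daylight-saving period (30 April – 4 October), so Lumtara is on standard time, UTC+07:00.
04:30 UTC + 7h = 11:30 Lumtara.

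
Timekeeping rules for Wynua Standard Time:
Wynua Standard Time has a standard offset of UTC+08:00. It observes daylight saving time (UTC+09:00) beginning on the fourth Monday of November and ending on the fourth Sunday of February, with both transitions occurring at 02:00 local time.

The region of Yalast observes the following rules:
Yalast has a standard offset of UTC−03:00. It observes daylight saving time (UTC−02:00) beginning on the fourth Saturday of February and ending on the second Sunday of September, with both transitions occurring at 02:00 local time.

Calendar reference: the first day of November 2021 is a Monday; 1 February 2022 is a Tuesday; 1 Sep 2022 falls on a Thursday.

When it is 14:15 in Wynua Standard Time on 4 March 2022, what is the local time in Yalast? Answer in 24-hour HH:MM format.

04:15

1 November 2021 is a Monday, so the first Monday is November 1 and the fourth is November 22.
1 February 2022 is a Tuesday, so the first Sunday is February 6 and the fourth is February 27.
4 March 2022 is outside the daylight-saving period (22 November 2021 – 27 February 2022), so Wynua Standard Time is on standard time, UTC+08:00.
14:15 Wynua Standard Time − 8h = 06:15 UTC.
1 February 2022 is a Tuesday, so the first Saturday is February 5 and the fourth is February 26.
1 September 2022 is a Thursday, so the first Sunday is September 4 and the second is September 11.
At the standard offset (UTC−03:00), 06:15 UTC − 3h = 03:15 Yalast standard time.
The standard-time date in Yalast, 4 March 2022, falls between 26 February and 11 September, so daylight saving is in effect and Yalast is at UTC−02:00.
06:15 UTC − 2h = 04:15 Yalast.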